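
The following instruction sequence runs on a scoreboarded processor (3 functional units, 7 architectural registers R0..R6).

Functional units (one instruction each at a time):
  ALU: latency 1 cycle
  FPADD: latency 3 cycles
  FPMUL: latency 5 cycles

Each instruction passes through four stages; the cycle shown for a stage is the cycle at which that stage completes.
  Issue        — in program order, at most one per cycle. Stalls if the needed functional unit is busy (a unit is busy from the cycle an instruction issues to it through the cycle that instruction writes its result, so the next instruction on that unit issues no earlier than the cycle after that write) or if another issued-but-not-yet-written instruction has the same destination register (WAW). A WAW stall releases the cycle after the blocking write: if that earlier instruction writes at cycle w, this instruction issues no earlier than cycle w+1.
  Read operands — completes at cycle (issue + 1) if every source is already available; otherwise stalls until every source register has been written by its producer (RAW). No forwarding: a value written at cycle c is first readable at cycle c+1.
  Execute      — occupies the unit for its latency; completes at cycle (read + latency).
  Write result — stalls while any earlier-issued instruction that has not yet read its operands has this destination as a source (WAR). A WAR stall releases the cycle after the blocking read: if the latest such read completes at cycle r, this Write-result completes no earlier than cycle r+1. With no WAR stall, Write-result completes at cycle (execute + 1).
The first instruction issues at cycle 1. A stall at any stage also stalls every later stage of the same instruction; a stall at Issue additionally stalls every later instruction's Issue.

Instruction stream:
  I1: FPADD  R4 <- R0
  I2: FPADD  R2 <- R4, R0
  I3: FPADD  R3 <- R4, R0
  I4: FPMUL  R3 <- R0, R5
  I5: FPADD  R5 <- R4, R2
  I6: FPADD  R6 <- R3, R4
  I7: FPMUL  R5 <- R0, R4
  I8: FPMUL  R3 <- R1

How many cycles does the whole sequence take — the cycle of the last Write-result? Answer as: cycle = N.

cycle = 42

[1] I1 dispatched to FPADD
[2] I1 operands ready
[5] I1 complete
[6] R4←I1
[7] I2 dispatched to FPADD
[8] I2 operands ready
[11] I2 complete
[12] R2←I2
[13] I3 dispatched to FPADD
[14] I3 operands ready
[17] I3 complete
[18] R3←I3
[19] I4 dispatched to FPMUL
[20] I4 operands ready, I5 dispatched to FPADD
[21] I5 operands ready
[24] I5 complete
[25] I4 complete, R5←I5
[26] R3←I4, I6 dispatched to FPADD
[27] I6 operands ready, I7 dispatched to FPMUL
[28] I7 operands ready
[30] I6 complete
[31] R6←I6
[33] I7 complete
[34] R5←I7
[35] I8 dispatched to FPMUL
[36] I8 operands ready
[41] I8 complete
[42] R3←I8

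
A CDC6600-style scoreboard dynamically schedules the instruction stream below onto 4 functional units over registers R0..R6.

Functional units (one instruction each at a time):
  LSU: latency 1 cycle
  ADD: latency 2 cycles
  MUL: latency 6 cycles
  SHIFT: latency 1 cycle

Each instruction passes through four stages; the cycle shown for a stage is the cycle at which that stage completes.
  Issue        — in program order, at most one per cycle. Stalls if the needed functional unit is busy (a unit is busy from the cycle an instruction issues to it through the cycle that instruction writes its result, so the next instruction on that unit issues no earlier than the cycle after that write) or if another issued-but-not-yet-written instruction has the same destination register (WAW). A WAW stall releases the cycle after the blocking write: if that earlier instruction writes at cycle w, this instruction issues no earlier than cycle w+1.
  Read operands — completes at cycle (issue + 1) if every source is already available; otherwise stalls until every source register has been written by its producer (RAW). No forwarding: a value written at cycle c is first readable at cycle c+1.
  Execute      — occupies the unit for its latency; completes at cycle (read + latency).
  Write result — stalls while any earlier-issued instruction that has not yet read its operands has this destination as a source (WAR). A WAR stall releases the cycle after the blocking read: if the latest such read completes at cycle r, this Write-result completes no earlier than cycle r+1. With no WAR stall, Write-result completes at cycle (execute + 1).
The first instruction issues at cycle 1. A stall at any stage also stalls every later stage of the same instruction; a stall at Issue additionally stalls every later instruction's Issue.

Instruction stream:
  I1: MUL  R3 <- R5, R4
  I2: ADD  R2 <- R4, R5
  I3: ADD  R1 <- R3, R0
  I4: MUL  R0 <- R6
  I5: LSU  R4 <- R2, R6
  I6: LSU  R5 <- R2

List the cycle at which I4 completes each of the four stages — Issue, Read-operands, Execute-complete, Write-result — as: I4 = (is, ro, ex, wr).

I4 = (10, 11, 17, 18)

t=1  I1 issues→MUL
t=2  I1 reads · I2 issues→ADD
t=3  I2 reads
t=5  I2 exec-done
t=6  I2 writes R2
t=7  I3 issues→ADD
t=8  I1 exec-done
t=9  I1 writes R3
t=10  I3 reads · I4 issues→MUL
t=11  I4 reads · I5 issues→LSU
t=12  I3 exec-done · I5 reads
t=13  I3 writes R1 · I5 exec-done
t=14  I5 writes R4
t=15  I6 issues→LSU
t=16  I6 reads
t=17  I4 exec-done · I6 exec-done
t=18  I4 writes R0 · I6 writes R5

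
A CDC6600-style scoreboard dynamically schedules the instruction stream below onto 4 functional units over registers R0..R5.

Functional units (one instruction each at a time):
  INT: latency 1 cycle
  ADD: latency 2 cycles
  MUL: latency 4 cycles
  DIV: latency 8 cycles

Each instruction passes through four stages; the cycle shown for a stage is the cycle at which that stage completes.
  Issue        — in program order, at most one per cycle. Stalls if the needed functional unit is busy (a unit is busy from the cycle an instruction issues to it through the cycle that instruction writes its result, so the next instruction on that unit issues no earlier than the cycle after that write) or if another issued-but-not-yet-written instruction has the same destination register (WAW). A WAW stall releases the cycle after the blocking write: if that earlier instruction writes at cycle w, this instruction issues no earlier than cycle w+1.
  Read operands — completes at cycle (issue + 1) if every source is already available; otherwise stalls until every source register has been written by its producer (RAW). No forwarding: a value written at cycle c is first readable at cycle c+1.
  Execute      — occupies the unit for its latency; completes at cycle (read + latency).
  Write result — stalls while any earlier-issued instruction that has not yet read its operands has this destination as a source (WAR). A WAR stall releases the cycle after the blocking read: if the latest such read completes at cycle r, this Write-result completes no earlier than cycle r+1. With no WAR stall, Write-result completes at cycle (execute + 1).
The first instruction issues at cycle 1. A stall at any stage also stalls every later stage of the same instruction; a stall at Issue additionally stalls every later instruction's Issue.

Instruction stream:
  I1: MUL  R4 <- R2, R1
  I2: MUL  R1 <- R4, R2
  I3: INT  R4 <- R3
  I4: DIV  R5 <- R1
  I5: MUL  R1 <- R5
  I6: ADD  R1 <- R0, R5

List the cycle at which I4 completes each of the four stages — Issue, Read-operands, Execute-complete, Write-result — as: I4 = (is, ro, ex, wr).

c1: issue I1 (MUL)
c2: I1 read-ops
c6: I1 finished on MUL
c7: I1→R4
c8: issue I2 (MUL)
c9: I2 read-ops · issue I3 (INT)
c10: I3 read-ops · issue I4 (DIV)
c11: I3 finished on INT
c12: I3→R4
c13: I2 finished on MUL
c14: I2→R1
c15: I4 read-ops · issue I5 (MUL)
c23: I4 finished on DIV
c24: I4→R5
c25: I5 read-ops
c29: I5 finished on MUL
c30: I5→R1
c31: issue I6 (ADD)
c32: I6 read-ops
c34: I6 finished on ADD
c35: I6→R1

I4 = (10, 15, 23, 24)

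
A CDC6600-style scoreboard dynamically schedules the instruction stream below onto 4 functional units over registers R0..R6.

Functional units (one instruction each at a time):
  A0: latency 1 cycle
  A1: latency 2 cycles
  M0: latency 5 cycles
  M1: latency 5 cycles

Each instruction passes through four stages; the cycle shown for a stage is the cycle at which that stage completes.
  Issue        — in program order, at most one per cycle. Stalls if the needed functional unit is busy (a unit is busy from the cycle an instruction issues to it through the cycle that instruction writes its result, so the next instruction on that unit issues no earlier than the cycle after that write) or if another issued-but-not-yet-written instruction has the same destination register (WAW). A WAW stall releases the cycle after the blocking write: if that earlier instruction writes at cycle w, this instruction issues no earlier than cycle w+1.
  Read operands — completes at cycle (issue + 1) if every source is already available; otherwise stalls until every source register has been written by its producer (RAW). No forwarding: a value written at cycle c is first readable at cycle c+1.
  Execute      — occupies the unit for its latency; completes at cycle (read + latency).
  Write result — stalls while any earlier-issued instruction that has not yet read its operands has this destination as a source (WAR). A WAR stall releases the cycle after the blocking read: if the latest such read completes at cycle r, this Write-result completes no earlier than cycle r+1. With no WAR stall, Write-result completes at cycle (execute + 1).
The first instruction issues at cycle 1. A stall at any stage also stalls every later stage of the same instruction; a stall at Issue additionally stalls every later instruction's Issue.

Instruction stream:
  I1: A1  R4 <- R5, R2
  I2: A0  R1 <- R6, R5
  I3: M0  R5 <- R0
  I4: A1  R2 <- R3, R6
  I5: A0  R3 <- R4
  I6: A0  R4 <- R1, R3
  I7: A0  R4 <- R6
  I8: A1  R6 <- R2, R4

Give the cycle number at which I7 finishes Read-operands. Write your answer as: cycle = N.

I1 -> (1, 2, 4, 5)
I2 -> (2, 3, 4, 5)
I3 -> (3, 4, 9, 10)
I4 -> (6, 7, 9, 10)  // struct: A1 busy until I1 writes@5
I5 -> (7, 8, 9, 10)
I6 -> (11, 12, 13, 14)  // struct: A0 busy until I5 writes@10
I7 -> (15, 16, 17, 18)  // struct: A0 busy until I6 writes@14
I8 -> (16, 19, 21, 22)  // RAW R4: wait I7 write@18

cycle = 16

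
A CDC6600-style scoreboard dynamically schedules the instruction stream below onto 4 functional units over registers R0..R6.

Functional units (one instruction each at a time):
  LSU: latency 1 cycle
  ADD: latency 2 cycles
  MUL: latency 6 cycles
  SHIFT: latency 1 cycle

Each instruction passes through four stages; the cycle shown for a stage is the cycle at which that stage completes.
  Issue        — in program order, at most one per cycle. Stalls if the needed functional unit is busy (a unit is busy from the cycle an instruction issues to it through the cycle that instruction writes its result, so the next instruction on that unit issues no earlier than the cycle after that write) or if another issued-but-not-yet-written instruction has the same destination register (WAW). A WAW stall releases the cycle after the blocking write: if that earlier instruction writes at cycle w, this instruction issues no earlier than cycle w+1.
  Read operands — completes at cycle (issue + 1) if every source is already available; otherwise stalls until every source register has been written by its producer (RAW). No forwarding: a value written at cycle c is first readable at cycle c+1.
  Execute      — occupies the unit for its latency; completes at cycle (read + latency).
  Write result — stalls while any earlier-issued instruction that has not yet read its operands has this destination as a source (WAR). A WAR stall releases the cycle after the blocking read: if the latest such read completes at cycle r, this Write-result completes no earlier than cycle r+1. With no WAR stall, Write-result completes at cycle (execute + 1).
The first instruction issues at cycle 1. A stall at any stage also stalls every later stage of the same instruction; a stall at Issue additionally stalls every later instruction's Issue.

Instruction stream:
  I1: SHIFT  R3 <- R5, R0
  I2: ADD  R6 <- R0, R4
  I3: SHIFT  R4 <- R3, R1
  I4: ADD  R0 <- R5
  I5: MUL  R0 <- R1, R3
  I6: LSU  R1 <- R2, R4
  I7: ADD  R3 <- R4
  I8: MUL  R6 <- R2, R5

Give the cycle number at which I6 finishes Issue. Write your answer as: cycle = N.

I1  is:1  ro:2  ex:3  wr:4
I2  is:2  ro:3  ex:5  wr:6
I3  is:5  ro:6  ex:7  wr:8  — struct: SHIFT busy until I1 writes@4
I4  is:7  ro:8  ex:10  wr:11  — struct: ADD busy until I2 writes@6
I5  is:12  ro:13  ex:19  wr:20  — WAW R0: wait I4 write@11
I6  is:13  ro:14  ex:15  wr:16
I7  is:14  ro:15  ex:17  wr:18
I8  is:21  ro:22  ex:28  wr:29  — struct: MUL busy until I5 writes@20

cycle = 13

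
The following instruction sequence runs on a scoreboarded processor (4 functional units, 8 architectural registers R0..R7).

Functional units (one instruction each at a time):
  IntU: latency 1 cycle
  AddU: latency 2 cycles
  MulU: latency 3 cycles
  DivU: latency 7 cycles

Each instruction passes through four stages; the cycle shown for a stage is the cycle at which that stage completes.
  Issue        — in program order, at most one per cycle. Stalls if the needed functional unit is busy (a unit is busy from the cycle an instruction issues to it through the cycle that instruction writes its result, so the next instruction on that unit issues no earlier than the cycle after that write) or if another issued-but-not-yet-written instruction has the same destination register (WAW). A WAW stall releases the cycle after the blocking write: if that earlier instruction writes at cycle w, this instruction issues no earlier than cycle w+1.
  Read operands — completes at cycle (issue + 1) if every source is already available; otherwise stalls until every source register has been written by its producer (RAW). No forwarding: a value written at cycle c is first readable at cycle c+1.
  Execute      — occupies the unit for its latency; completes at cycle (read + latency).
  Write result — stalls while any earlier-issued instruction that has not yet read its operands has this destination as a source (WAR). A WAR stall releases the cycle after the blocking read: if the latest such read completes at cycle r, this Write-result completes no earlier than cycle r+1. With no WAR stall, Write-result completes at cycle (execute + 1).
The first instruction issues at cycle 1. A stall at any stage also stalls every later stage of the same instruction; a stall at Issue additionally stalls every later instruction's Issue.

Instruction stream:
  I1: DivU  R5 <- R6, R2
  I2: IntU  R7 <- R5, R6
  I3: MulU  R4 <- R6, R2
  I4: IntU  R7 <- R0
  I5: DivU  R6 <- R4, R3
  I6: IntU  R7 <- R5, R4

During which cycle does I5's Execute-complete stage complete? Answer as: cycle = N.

cycle = 23

[I1] 1/2/9/10
[I2] 2/11/12/13  (RAW R5: wait I1 write@10)
[I3] 3/4/7/8
[I4] 14/15/16/17  (struct: IntU busy until I2 writes@13)
[I5] 15/16/23/24
[I6] 18/19/20/21  (struct: IntU busy until I4 writes@17)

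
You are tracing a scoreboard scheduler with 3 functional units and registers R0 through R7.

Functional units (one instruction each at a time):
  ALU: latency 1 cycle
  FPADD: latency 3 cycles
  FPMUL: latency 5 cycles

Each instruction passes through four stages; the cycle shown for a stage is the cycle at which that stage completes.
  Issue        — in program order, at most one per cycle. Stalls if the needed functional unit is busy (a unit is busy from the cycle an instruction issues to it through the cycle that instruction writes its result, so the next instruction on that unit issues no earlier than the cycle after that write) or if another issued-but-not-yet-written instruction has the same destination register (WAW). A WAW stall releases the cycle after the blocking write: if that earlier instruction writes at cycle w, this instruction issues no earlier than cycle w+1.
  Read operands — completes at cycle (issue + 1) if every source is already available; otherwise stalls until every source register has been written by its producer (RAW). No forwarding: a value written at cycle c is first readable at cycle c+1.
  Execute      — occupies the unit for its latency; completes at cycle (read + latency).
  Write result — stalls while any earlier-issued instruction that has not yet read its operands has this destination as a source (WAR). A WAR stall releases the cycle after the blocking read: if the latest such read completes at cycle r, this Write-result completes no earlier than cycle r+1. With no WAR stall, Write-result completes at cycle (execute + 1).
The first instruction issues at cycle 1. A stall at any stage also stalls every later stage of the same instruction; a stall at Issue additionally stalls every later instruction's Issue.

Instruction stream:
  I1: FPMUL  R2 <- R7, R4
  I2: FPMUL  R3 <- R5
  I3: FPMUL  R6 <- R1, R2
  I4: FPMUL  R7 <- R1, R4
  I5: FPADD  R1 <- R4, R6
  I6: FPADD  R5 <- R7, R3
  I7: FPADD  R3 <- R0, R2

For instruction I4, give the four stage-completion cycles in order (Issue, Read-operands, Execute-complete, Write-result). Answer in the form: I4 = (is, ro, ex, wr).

[1] I1→FPMUL
[2] I1 RO
[7] I1 EX
[8] I1 WR R2
[9] I2→FPMUL
[10] I2 RO
[15] I2 EX
[16] I2 WR R3
[17] I3→FPMUL
[18] I3 RO
[23] I3 EX
[24] I3 WR R6
[25] I4→FPMUL
[26] I4 RO; I5→FPADD
[27] I5 RO
[30] I5 EX
[31] I4 EX; I5 WR R1
[32] I4 WR R7; I6→FPADD
[33] I6 RO
[36] I6 EX
[37] I6 WR R5
[38] I7→FPADD
[39] I7 RO
[42] I7 EX
[43] I7 WR R3

I4 = (25, 26, 31, 32)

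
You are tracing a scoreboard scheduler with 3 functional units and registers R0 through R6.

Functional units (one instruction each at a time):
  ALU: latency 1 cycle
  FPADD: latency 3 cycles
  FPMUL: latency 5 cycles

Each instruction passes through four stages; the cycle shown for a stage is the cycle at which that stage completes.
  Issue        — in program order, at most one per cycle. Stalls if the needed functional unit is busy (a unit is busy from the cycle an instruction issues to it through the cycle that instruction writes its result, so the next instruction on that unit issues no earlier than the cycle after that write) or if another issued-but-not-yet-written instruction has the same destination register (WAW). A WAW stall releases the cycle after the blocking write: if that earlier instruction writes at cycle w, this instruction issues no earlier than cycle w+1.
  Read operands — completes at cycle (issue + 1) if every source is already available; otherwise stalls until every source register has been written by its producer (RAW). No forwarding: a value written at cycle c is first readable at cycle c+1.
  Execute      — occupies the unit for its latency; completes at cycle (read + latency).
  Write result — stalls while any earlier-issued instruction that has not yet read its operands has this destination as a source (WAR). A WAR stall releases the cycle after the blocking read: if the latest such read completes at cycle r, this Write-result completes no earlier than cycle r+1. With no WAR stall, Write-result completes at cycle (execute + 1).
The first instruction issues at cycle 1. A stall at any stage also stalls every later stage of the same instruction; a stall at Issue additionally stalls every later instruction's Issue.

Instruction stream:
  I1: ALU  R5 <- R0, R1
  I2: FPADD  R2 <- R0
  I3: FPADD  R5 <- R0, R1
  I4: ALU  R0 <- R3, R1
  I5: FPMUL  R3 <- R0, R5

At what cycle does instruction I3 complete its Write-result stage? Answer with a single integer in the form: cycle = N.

I1: IS=1 RO=2 EX=3 WR=4
I2: IS=2 RO=3 EX=6 WR=7
I3: IS=8 RO=9 EX=12 WR=13  [struct: FPADD busy until I2 writes@7]
I4: IS=9 RO=10 EX=11 WR=12
I5: IS=10 RO=14 EX=19 WR=20  [RAW R5: wait I3 write@13]

cycle = 13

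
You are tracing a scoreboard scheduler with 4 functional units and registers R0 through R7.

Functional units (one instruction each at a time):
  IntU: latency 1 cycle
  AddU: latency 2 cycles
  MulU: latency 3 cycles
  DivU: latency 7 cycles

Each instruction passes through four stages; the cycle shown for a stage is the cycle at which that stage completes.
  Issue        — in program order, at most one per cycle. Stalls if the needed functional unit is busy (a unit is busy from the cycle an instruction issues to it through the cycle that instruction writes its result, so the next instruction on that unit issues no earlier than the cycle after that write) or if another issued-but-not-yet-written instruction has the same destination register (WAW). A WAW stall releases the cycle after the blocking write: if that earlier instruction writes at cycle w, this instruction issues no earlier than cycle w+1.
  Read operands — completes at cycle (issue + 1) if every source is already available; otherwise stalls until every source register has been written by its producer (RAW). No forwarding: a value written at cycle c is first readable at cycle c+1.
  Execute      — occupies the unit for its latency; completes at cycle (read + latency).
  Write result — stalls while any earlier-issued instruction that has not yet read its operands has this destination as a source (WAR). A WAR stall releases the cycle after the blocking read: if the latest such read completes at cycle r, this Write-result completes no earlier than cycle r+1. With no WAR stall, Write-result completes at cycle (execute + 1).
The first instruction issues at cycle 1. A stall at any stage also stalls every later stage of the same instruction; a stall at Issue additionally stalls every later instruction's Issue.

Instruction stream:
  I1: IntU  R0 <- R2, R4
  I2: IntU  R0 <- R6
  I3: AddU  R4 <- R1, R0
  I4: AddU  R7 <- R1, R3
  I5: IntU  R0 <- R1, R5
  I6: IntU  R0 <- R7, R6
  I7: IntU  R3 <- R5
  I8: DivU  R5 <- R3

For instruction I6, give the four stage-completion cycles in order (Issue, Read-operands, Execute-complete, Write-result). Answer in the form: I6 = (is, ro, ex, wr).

[1] I1→IntU
[2] I1 RO
[3] I1 EX
[4] I1 WR R0
[5] I2→IntU
[6] I2 RO; I3→AddU
[7] I2 EX
[8] I2 WR R0
[9] I3 RO
[11] I3 EX
[12] I3 WR R4
[13] I4→AddU
[14] I4 RO; I5→IntU
[15] I5 RO
[16] I4 EX; I5 EX
[17] I4 WR R7; I5 WR R0
[18] I6→IntU
[19] I6 RO
[20] I6 EX
[21] I6 WR R0
[22] I7→IntU
[23] I7 RO; I8→DivU
[24] I7 EX
[25] I7 WR R3
[26] I8 RO
[33] I8 EX
[34] I8 WR R5

I6 = (18, 19, 20, 21)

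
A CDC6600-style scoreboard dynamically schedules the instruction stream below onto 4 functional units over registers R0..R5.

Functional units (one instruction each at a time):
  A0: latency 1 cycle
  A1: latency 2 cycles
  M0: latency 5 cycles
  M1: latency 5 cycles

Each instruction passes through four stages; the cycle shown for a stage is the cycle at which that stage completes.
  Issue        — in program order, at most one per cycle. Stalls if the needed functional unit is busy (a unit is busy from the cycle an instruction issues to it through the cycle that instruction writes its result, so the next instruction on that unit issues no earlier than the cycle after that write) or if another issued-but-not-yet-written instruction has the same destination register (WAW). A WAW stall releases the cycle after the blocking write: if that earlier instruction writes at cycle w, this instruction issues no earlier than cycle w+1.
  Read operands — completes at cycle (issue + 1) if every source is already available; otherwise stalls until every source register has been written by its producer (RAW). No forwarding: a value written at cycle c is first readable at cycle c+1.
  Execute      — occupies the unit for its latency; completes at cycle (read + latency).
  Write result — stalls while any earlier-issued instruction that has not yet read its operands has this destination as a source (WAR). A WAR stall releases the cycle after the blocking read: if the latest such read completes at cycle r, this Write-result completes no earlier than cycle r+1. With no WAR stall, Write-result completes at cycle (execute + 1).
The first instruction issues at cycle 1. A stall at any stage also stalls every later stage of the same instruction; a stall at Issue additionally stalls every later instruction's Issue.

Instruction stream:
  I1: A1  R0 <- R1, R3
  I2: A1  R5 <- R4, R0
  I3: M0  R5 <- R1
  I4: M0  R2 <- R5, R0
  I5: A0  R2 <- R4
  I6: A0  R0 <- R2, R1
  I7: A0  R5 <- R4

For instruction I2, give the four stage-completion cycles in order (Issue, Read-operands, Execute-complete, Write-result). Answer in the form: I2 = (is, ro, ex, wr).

I2 = (6, 7, 9, 10)

  I1 | 1 | 2 | 4 | 5
  I2 | 6 | 7 | 9 | 10   struct: A1 busy until I1 writes@5
  I3 | 11 | 12 | 17 | 18   WAW R5: wait I2 write@10
  I4 | 19 | 20 | 25 | 26   struct: M0 busy until I3 writes@18
  I5 | 27 | 28 | 29 | 30   WAW R2: wait I4 write@26
  I6 | 31 | 32 | 33 | 34   struct: A0 busy until I5 writes@30
  I7 | 35 | 36 | 37 | 38   struct: A0 busy until I6 writes@34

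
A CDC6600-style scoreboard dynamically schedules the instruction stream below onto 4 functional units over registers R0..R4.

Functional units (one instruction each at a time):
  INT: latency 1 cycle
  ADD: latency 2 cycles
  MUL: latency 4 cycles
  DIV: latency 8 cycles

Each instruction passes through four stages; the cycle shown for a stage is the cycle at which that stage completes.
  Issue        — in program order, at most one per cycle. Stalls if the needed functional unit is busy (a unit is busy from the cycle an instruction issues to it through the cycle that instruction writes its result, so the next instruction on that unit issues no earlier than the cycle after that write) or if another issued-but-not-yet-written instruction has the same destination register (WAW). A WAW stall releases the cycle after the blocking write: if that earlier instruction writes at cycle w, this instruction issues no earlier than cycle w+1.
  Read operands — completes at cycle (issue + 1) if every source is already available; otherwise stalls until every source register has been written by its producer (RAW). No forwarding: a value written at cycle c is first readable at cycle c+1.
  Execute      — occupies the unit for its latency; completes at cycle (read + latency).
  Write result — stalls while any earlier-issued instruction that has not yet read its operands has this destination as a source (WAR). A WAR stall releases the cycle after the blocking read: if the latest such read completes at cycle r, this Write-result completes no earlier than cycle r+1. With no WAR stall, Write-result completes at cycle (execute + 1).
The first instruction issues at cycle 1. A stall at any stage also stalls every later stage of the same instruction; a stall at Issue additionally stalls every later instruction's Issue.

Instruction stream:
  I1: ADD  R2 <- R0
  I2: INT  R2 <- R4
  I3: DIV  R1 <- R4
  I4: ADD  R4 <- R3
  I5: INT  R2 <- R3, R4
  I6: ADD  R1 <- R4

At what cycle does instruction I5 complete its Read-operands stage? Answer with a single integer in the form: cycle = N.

cycle = 13

I1  is:1  ro:2  ex:4  wr:5
I2  is:6  ro:7  ex:8  wr:9  — WAW R2: wait I1 write@5
I3  is:7  ro:8  ex:16  wr:17
I4  is:8  ro:9  ex:11  wr:12
I5  is:10  ro:13  ex:14  wr:15  — struct: INT busy until I2 writes@9, RAW R4: wait I4 write@12
I6  is:18  ro:19  ex:21  wr:22  — WAW R1: wait I3 write@17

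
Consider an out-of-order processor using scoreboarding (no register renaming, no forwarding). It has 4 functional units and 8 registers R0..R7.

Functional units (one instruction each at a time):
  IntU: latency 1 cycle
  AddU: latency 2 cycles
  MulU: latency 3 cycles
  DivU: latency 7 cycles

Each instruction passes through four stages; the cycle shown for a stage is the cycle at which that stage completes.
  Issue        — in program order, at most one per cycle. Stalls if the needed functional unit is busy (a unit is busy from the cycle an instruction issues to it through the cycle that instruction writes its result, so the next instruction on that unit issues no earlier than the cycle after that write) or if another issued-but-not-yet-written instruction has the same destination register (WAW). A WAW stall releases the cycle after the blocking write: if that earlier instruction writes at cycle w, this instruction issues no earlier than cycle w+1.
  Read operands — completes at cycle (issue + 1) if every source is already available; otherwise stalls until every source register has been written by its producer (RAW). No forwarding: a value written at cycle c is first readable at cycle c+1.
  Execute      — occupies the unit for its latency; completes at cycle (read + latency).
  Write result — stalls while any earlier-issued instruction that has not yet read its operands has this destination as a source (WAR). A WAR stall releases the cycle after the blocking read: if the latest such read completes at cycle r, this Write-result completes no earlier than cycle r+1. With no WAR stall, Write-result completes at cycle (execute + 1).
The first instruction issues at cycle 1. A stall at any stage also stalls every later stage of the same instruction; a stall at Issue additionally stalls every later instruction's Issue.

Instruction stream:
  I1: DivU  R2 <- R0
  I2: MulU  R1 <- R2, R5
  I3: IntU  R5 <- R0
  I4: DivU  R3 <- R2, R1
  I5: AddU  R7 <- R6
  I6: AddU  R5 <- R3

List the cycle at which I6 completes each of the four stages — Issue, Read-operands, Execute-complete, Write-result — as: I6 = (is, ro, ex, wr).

t=1  I1 issues→DivU
t=2  I1 reads, I2 issues→MulU
t=3  I3 issues→IntU
t=4  I3 reads
t=5  I3 exec-done
t=9  I1 exec-done
t=10  I1 writes R2
t=11  I2 reads, I4 issues→DivU
t=12  I3 writes R5, I5 issues→AddU
t=13  I5 reads
t=14  I2 exec-done
t=15  I2 writes R1, I5 exec-done
t=16  I4 reads, I5 writes R7
t=17  I6 issues→AddU
t=23  I4 exec-done
t=24  I4 writes R3
t=25  I6 reads
t=27  I6 exec-done
t=28  I6 writes R5

I6 = (17, 25, 27, 28)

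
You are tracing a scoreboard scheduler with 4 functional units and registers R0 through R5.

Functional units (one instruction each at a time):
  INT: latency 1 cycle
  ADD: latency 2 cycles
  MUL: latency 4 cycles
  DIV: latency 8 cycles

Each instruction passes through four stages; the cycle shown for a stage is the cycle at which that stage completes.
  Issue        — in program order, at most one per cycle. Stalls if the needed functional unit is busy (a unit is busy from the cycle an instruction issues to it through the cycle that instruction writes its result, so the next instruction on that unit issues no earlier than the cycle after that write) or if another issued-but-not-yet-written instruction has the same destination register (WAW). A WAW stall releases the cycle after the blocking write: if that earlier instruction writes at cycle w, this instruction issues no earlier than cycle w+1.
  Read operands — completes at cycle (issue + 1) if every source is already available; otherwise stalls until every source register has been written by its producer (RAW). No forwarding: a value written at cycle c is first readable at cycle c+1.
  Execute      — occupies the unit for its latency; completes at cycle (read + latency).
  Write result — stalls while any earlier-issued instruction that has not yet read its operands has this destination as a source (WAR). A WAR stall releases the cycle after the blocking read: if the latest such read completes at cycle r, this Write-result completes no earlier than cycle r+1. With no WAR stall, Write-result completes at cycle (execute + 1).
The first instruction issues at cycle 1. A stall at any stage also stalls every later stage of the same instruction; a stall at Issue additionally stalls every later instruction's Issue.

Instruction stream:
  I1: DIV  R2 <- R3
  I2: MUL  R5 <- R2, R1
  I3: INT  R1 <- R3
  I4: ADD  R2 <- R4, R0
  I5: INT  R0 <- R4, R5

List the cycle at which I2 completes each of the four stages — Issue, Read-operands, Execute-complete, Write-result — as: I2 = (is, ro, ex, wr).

[1] I1 issues→DIV
[2] I1 reads | I2 issues→MUL
[3] I3 issues→INT
[4] I3 reads
[5] I3 exec-done
[10] I1 exec-done
[11] I1 writes R2
[12] I2 reads | I4 issues→ADD
[13] I3 writes R1 | I4 reads
[14] I5 issues→INT
[15] I4 exec-done
[16] I2 exec-done | I4 writes R2
[17] I2 writes R5
[18] I5 reads
[19] I5 exec-done
[20] I5 writes R0

I2 = (2, 12, 16, 17)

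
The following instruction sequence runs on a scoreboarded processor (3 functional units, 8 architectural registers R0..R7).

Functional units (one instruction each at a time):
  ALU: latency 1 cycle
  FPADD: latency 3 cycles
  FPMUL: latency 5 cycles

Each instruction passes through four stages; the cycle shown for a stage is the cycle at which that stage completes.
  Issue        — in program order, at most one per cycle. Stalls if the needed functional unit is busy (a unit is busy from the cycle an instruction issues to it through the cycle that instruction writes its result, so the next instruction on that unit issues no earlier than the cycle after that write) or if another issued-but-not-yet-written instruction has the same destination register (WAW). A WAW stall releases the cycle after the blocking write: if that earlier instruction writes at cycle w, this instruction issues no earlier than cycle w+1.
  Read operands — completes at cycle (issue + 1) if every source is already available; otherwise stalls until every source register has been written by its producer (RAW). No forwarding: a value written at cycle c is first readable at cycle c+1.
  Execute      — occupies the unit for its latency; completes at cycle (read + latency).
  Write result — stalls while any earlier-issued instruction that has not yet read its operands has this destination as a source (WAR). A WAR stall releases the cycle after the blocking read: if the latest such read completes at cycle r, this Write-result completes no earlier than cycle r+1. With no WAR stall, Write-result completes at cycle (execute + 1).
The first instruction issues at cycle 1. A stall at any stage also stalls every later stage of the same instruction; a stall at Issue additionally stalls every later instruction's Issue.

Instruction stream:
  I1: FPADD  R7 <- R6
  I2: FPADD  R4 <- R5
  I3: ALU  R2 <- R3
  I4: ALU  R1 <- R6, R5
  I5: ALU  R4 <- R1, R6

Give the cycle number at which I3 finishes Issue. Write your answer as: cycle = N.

cycle = 8

  I1 | 1 | 2 | 5 | 6
  I2 | 7 | 8 | 11 | 12   struct: FPADD busy until I1 writes@6
  I3 | 8 | 9 | 10 | 11
  I4 | 12 | 13 | 14 | 15   struct: ALU busy until I3 writes@11
  I5 | 16 | 17 | 18 | 19   struct: ALU busy until I4 writes@15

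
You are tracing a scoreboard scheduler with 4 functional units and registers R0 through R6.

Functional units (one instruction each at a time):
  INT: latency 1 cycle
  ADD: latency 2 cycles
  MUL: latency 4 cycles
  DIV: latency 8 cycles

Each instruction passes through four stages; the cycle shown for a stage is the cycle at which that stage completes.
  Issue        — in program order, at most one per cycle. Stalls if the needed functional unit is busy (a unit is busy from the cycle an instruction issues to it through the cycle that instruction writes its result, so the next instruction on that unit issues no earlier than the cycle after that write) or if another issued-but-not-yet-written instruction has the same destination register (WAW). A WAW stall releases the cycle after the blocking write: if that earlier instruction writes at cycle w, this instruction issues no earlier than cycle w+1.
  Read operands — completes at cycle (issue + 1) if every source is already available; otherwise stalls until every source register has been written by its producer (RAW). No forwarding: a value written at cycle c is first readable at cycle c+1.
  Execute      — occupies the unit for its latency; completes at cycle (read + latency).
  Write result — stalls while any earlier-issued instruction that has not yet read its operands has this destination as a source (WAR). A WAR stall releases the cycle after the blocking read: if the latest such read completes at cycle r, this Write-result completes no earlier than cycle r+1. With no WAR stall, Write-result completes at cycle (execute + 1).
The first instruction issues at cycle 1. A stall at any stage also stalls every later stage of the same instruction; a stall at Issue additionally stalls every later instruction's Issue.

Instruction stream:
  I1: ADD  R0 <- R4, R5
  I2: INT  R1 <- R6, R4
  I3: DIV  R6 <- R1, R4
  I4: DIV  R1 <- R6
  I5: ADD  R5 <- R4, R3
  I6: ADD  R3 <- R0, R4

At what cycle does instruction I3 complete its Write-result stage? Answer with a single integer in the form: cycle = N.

  I1 | 1 | 2 | 4 | 5
  I2 | 2 | 3 | 4 | 5
  I3 | 3 | 6 | 14 | 15   RAW R1: wait I2 write@5
  I4 | 16 | 17 | 25 | 26   struct: DIV busy until I3 writes@15
  I5 | 17 | 18 | 20 | 21
  I6 | 22 | 23 | 25 | 26   struct: ADD busy until I5 writes@21

cycle = 15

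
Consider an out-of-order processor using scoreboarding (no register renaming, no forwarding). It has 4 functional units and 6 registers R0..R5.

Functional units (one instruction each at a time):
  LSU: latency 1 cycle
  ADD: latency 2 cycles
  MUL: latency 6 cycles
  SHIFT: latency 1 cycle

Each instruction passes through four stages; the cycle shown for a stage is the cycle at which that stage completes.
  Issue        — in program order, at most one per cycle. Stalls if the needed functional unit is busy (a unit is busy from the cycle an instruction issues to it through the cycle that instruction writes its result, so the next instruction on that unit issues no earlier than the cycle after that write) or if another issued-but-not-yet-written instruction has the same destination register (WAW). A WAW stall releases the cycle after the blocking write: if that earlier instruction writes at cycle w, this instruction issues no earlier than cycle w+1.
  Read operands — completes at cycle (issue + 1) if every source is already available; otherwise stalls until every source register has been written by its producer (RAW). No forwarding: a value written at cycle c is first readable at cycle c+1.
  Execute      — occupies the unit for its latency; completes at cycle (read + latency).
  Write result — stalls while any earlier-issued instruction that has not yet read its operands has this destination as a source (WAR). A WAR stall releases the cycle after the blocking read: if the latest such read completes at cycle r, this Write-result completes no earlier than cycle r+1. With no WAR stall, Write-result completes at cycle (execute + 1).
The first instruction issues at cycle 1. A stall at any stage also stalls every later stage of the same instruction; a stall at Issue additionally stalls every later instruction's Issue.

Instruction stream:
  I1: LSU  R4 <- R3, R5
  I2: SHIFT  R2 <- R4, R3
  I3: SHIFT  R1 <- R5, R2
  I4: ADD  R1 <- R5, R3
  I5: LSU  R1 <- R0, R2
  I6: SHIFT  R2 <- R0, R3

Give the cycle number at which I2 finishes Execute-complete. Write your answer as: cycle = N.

I1  is:1  ro:2  ex:3  wr:4
I2  is:2  ro:5  ex:6  wr:7  — RAW R4: wait I1 write@4
I3  is:8  ro:9  ex:10  wr:11  — struct: SHIFT busy until I2 writes@7
I4  is:12  ro:13  ex:15  wr:16  — WAW R1: wait I3 write@11
I5  is:17  ro:18  ex:19  wr:20  — WAW R1: wait I4 write@16
I6  is:18  ro:19  ex:20  wr:21

cycle = 6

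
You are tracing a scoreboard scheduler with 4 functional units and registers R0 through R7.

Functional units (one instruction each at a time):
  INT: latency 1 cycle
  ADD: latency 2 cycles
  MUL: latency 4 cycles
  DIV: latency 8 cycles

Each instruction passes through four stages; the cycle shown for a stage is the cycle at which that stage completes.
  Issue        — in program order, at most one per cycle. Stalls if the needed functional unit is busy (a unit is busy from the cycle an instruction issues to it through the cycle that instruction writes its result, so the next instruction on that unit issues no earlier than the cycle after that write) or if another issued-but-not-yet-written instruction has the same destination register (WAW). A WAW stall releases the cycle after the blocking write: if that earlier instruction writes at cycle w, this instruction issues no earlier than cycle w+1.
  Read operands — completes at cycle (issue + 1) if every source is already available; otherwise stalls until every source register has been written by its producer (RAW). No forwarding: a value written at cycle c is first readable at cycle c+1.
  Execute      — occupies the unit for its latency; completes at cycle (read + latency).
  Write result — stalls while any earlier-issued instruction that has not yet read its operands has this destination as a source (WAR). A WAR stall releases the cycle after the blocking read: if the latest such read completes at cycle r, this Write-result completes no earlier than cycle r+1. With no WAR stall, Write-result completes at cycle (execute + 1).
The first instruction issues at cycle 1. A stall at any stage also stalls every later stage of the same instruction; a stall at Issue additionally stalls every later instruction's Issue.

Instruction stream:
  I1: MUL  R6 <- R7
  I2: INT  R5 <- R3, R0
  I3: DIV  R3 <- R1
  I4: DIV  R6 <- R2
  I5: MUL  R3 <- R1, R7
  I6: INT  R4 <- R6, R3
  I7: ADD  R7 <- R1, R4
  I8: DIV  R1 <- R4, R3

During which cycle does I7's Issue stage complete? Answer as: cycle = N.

cycle = 17

t=1  issue I1 (MUL)
t=2  I1 read-ops · issue I2 (INT)
t=3  I2 read-ops · issue I3 (DIV)
t=4  I2 finished on INT · I3 read-ops
t=5  I2→R5
t=6  I1 finished on MUL
t=7  I1→R6
t=12  I3 finished on DIV
t=13  I3→R3
t=14  issue I4 (DIV)
t=15  I4 read-ops · issue I5 (MUL)
t=16  I5 read-ops · issue I6 (INT)
t=17  issue I7 (ADD)
t=20  I5 finished on MUL
t=21  I5→R3
t=23  I4 finished on DIV
t=24  I4→R6
t=25  I6 read-ops · issue I8 (DIV)
t=26  I6 finished on INT
t=27  I6→R4
t=28  I7 read-ops · I8 read-ops
t=30  I7 finished on ADD
t=31  I7→R7
t=36  I8 finished on DIV
t=37  I8→R1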